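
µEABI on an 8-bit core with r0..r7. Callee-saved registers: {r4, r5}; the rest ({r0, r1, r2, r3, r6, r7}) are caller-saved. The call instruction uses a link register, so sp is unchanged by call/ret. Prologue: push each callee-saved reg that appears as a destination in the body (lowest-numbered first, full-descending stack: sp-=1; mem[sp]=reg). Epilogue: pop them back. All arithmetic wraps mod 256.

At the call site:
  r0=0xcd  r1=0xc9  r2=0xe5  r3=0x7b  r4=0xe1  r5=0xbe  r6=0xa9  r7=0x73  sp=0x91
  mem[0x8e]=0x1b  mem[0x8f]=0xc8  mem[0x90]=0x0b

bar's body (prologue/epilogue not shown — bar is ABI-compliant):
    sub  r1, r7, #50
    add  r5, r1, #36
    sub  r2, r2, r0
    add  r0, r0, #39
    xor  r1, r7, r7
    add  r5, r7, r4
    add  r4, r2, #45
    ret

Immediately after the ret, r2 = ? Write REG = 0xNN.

prologue: push r4 → mem[0x90]=0xe1, sp=0x90
prologue: push r5 → mem[0x8f]=0xbe, sp=0x8f
body[0] sub  r1, r7, #50 → r1=0x41
body[1] add  r5, r1, #36 → r5=0x65
body[2] sub  r2, r2, r0 → r2=0x18
body[3] add  r0, r0, #39 → r0=0xf4
body[4] xor  r1, r7, r7 → r1=0x00
body[5] add  r5, r7, r4 → r5=0x54
body[6] add  r4, r2, #45 → r4=0x45
epilogue: pop r5=0xbe, sp=0x90
epilogue: pop r4=0xe1, sp=0x91
r2 is caller-saved → body value

REG = 0x18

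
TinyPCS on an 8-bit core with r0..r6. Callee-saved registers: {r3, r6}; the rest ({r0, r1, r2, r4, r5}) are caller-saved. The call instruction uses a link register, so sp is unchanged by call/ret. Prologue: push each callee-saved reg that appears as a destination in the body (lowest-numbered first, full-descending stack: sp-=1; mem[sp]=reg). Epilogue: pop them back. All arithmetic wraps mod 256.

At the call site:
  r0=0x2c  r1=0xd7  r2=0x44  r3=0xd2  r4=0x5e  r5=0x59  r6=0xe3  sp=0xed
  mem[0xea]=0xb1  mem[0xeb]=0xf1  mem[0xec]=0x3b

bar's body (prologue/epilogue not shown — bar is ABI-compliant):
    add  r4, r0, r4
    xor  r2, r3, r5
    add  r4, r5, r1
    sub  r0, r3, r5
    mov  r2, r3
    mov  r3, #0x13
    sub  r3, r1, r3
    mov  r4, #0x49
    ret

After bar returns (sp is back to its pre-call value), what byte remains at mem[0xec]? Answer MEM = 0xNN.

prologue: push r3 → mem[0xec]=0xd2, sp=0xec
body[0] add  r4, r0, r4 → r4=0x8a
body[1] xor  r2, r3, r5 → r2=0x8b
body[2] add  r4, r5, r1 → r4=0x30
body[3] sub  r0, r3, r5 → r0=0x79
body[4] mov  r2, r3 → r2=0xd2
body[5] mov  r3, #0x13 → r3=0x13
body[6] sub  r3, r1, r3 → r3=0xc4
body[7] mov  r4, #0x49 → r4=0x49
epilogue: pop r3=0xd2, sp=0xed
prologue pushed ['r3'] at ['0xec']

MEM = 0xd2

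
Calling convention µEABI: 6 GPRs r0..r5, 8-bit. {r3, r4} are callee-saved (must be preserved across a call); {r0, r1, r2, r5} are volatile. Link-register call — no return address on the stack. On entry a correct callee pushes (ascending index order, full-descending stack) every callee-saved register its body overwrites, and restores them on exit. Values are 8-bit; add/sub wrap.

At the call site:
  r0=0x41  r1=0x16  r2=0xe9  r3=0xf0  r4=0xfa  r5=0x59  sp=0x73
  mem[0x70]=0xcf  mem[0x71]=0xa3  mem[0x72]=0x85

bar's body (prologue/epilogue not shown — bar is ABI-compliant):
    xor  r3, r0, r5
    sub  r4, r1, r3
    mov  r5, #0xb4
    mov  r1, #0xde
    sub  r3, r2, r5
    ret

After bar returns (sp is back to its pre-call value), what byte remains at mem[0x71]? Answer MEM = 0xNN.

MEM = 0xfa

prologue: push r3 → mem[0x72]=0xf0, sp=0x72
prologue: push r4 → mem[0x71]=0xfa, sp=0x71
body[0] xor  r3, r0, r5 → r3=0x18
body[1] sub  r4, r1, r3 → r4=0xfe
body[2] mov  r5, #0xb4 → r5=0xb4
body[3] mov  r1, #0xde → r1=0xde
body[4] sub  r3, r2, r5 → r3=0x35
epilogue: pop r4=0xfa, sp=0x72
epilogue: pop r3=0xf0, sp=0x73
prologue pushed ['r3', 'r4'] at ['0x72', '0x71']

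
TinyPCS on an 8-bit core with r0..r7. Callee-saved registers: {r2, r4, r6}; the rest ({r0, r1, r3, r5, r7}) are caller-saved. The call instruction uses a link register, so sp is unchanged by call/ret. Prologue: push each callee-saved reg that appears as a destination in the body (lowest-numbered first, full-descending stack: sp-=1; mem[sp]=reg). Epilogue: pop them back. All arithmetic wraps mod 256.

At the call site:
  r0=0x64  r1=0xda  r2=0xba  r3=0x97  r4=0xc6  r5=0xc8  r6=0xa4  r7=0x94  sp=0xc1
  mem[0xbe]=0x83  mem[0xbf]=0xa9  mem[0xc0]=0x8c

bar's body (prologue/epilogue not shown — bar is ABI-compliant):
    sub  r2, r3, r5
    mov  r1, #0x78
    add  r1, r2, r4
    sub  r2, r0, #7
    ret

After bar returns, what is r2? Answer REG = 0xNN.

prologue: push r2 -> mem[0xc0]=0xba, sp=0xc0
body[0] sub  r2, r3, r5 -> r2=0xcf
body[1] mov  r1, #0x78 -> r1=0x78
body[2] add  r1, r2, r4 -> r1=0x95
body[3] sub  r2, r0, #7 -> r2=0x5d
epilogue: pop r2=0xba, sp=0xc1
r2 is callee-saved -> restored

REG = 0xba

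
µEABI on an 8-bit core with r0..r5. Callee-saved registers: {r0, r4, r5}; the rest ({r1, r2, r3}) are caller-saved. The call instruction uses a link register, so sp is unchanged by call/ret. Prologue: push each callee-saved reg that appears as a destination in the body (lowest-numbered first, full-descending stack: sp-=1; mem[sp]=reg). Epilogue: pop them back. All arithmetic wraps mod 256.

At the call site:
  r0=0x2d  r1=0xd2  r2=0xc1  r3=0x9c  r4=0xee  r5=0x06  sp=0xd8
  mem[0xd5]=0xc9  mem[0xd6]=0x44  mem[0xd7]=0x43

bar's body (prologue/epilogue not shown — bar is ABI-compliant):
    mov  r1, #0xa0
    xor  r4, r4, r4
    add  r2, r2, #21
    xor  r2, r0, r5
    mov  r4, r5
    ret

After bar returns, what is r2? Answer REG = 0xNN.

REG = 0x2b

prologue: push r4 → mem[0xd7]=0xee, sp=0xd7
body[0] mov  r1, #0xa0 → r1=0xa0
body[1] xor  r4, r4, r4 → r4=0x00
body[2] add  r2, r2, #21 → r2=0xd6
body[3] xor  r2, r0, r5 → r2=0x2b
body[4] mov  r4, r5 → r4=0x06
epilogue: pop r4=0xee, sp=0xd8
r2 is caller-saved → body value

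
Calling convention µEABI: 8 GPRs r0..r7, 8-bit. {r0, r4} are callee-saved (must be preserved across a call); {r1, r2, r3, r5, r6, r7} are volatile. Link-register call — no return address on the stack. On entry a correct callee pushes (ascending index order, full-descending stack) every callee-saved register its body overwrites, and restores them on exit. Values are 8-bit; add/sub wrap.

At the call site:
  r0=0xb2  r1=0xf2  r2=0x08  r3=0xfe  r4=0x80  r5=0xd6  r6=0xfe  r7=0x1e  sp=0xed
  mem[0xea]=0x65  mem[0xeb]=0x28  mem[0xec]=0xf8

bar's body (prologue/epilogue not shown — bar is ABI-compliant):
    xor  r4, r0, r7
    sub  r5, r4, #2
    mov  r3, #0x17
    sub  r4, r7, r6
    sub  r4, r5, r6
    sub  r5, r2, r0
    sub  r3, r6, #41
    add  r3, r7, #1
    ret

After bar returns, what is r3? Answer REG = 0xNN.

REG = 0x1f

prologue: push r4 → mem[0xec]=0x80, sp=0xec
body[0] xor  r4, r0, r7 → r4=0xac
body[1] sub  r5, r4, #2 → r5=0xaa
body[2] mov  r3, #0x17 → r3=0x17
body[3] sub  r4, r7, r6 → r4=0x20
body[4] sub  r4, r5, r6 → r4=0xac
body[5] sub  r5, r2, r0 → r5=0x56
body[6] sub  r3, r6, #41 → r3=0xd5
body[7] add  r3, r7, #1 → r3=0x1f
epilogue: pop r4=0x80, sp=0xed
r3 is caller-saved → body value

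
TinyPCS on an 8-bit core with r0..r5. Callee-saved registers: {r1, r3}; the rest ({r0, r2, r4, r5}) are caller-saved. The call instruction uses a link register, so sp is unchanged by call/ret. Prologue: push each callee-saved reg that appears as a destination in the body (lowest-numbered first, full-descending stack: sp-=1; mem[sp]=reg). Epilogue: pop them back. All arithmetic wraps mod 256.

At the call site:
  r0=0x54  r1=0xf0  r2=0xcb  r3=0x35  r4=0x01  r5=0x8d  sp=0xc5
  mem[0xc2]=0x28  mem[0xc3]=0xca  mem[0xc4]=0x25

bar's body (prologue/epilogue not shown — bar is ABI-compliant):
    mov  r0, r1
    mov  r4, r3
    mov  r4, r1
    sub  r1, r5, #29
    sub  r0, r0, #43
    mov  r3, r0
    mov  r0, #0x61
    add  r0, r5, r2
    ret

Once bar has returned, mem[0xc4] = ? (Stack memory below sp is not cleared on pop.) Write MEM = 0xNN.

prologue: push r1 -> mem[0xc4]=0xf0, sp=0xc4
prologue: push r3 -> mem[0xc3]=0x35, sp=0xc3
body[0] mov  r0, r1 -> r0=0xf0
body[1] mov  r4, r3 -> r4=0x35
body[2] mov  r4, r1 -> r4=0xf0
body[3] sub  r1, r5, #29 -> r1=0x70
body[4] sub  r0, r0, #43 -> r0=0xc5
body[5] mov  r3, r0 -> r3=0xc5
body[6] mov  r0, #0x61 -> r0=0x61
body[7] add  r0, r5, r2 -> r0=0x58
epilogue: pop r3=0x35, sp=0xc4
epilogue: pop r1=0xf0, sp=0xc5
prologue pushed ['r1', 'r3'] at ['0xc4', '0xc3']

MEM = 0xf0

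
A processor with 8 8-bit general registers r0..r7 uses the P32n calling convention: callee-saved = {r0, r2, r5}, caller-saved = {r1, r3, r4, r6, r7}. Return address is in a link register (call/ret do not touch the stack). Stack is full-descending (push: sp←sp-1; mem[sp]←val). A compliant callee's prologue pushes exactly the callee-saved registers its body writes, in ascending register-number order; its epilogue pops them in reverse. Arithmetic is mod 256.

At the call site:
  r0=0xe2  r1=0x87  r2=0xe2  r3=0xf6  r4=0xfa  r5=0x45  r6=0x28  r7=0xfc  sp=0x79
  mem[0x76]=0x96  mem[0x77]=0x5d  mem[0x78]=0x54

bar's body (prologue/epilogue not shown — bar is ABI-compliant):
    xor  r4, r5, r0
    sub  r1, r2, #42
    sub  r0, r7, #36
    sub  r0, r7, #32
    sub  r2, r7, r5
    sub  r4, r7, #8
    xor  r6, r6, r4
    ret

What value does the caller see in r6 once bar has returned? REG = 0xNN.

REG = 0xdc

prologue: push r0 → mem[0x78]=0xe2, sp=0x78
prologue: push r2 → mem[0x77]=0xe2, sp=0x77
body[0] xor  r4, r5, r0 → r4=0xa7
body[1] sub  r1, r2, #42 → r1=0xb8
body[2] sub  r0, r7, #36 → r0=0xd8
body[3] sub  r0, r7, #32 → r0=0xdc
body[4] sub  r2, r7, r5 → r2=0xb7
body[5] sub  r4, r7, #8 → r4=0xf4
body[6] xor  r6, r6, r4 → r6=0xdc
epilogue: pop r2=0xe2, sp=0x78
epilogue: pop r0=0xe2, sp=0x79
r6 is caller-saved → body value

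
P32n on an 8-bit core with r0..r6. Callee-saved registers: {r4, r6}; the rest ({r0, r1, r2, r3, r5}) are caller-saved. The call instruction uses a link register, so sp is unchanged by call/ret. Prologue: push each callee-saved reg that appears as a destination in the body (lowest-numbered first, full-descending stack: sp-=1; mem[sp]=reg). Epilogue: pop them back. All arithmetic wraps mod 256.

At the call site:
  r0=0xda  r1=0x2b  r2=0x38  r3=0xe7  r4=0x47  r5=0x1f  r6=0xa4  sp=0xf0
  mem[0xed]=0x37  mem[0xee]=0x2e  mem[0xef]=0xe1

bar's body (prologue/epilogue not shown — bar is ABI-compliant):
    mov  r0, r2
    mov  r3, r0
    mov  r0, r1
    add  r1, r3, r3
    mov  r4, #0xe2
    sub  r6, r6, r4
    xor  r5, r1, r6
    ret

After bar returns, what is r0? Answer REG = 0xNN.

REG = 0x2b

prologue: push r4 → mem[0xef]=0x47, sp=0xef
prologue: push r6 → mem[0xee]=0xa4, sp=0xee
body[0] mov  r0, r2 → r0=0x38
body[1] mov  r3, r0 → r3=0x38
body[2] mov  r0, r1 → r0=0x2b
body[3] add  r1, r3, r3 → r1=0x70
body[4] mov  r4, #0xe2 → r4=0xe2
body[5] sub  r6, r6, r4 → r6=0xc2
body[6] xor  r5, r1, r6 → r5=0xb2
epilogue: pop r6=0xa4, sp=0xef
epilogue: pop r4=0x47, sp=0xf0
r0 is caller-saved → body value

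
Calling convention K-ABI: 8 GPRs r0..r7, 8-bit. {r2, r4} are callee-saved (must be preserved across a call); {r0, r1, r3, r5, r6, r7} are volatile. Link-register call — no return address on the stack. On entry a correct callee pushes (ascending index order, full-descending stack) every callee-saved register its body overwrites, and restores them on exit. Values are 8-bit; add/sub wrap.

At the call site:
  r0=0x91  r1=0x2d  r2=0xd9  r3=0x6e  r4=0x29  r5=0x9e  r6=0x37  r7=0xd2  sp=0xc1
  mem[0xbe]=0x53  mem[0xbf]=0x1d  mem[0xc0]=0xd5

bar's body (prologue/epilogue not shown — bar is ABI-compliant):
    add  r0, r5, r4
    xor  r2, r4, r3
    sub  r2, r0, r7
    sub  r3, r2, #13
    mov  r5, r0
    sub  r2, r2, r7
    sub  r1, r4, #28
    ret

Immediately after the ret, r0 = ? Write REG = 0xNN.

REG = 0xc7

prologue: push r2 → mem[0xc0]=0xd9, sp=0xc0
body[0] add  r0, r5, r4 → r0=0xc7
body[1] xor  r2, r4, r3 → r2=0x47
body[2] sub  r2, r0, r7 → r2=0xf5
body[3] sub  r3, r2, #13 → r3=0xe8
body[4] mov  r5, r0 → r5=0xc7
body[5] sub  r2, r2, r7 → r2=0x23
body[6] sub  r1, r4, #28 → r1=0x0d
epilogue: pop r2=0xd9, sp=0xc1
r0 is caller-saved → body value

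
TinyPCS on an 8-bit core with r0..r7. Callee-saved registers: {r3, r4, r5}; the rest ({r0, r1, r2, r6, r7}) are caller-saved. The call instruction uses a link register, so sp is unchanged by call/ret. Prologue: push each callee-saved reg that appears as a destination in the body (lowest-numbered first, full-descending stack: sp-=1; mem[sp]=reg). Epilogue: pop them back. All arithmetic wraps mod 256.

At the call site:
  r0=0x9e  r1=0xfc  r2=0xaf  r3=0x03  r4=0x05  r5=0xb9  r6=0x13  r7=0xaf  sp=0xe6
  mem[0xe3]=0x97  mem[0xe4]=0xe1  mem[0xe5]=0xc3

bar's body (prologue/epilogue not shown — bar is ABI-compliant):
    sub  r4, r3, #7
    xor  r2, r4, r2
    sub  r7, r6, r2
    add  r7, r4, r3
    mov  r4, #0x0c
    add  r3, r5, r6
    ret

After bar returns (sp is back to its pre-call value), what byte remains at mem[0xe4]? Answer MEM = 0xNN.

MEM = 0x05

prologue: push r3 -> mem[0xe5]=0x03, sp=0xe5
prologue: push r4 -> mem[0xe4]=0x05, sp=0xe4
body[0] sub  r4, r3, #7 -> r4=0xfc
body[1] xor  r2, r4, r2 -> r2=0x53
body[2] sub  r7, r6, r2 -> r7=0xc0
body[3] add  r7, r4, r3 -> r7=0xff
body[4] mov  r4, #0x0c -> r4=0x0c
body[5] add  r3, r5, r6 -> r3=0xcc
epilogue: pop r4=0x05, sp=0xe5
epilogue: pop r3=0x03, sp=0xe6
prologue pushed ['r3', 'r4'] at ['0xe5', '0xe4']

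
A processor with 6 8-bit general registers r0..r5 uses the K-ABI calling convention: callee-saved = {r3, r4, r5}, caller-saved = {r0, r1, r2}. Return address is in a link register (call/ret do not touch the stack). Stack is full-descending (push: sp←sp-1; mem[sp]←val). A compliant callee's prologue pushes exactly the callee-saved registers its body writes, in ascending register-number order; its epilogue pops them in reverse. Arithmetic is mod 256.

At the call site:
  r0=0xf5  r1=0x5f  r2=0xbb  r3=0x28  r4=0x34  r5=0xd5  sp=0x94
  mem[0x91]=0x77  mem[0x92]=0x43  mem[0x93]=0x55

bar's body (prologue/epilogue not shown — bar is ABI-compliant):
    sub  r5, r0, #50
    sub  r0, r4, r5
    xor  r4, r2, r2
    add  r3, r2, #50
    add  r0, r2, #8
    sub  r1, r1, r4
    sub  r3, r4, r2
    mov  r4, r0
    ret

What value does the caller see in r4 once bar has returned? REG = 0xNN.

prologue: push r3 -> mem[0x93]=0x28, sp=0x93
prologue: push r4 -> mem[0x92]=0x34, sp=0x92
prologue: push r5 -> mem[0x91]=0xd5, sp=0x91
body[0] sub  r5, r0, #50 -> r5=0xc3
body[1] sub  r0, r4, r5 -> r0=0x71
body[2] xor  r4, r2, r2 -> r4=0x00
body[3] add  r3, r2, #50 -> r3=0xed
body[4] add  r0, r2, #8 -> r0=0xc3
body[5] sub  r1, r1, r4 -> r1=0x5f
body[6] sub  r3, r4, r2 -> r3=0x45
body[7] mov  r4, r0 -> r4=0xc3
epilogue: pop r5=0xd5, sp=0x92
epilogue: pop r4=0x34, sp=0x93
epilogue: pop r3=0x28, sp=0x94
r4 is callee-saved -> restored

REG = 0x34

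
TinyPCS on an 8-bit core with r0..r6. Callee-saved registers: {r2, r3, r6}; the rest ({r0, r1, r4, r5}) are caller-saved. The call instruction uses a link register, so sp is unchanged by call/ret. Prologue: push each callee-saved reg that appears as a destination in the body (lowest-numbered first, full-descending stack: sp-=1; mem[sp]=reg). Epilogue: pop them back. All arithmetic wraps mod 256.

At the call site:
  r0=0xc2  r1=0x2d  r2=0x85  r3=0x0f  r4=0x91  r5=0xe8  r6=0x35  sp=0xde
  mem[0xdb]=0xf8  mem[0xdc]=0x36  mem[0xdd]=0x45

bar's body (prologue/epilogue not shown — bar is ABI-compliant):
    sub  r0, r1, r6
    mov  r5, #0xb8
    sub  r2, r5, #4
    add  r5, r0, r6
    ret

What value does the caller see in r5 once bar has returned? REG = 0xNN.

REG = 0x2d

prologue: push r2 -> mem[0xdd]=0x85, sp=0xdd
body[0] sub  r0, r1, r6 -> r0=0xf8
body[1] mov  r5, #0xb8 -> r5=0xb8
body[2] sub  r2, r5, #4 -> r2=0xb4
body[3] add  r5, r0, r6 -> r5=0x2d
epilogue: pop r2=0x85, sp=0xde
r5 is caller-saved -> body value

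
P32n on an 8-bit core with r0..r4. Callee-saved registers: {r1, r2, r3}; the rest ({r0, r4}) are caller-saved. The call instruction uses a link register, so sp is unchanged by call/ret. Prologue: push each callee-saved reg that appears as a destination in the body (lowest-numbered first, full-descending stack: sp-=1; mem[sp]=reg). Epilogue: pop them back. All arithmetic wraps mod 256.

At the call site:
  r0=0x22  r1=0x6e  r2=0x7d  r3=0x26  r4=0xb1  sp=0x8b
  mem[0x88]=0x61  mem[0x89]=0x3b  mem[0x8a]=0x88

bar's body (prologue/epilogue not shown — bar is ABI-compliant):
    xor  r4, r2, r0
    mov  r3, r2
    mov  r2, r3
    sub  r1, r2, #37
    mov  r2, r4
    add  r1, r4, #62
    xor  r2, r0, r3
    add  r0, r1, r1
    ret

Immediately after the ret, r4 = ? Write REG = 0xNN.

prologue: push r1 -> mem[0x8a]=0x6e, sp=0x8a
prologue: push r2 -> mem[0x89]=0x7d, sp=0x89
prologue: push r3 -> mem[0x88]=0x26, sp=0x88
body[0] xor  r4, r2, r0 -> r4=0x5f
body[1] mov  r3, r2 -> r3=0x7d
body[2] mov  r2, r3 -> r2=0x7d
body[3] sub  r1, r2, #37 -> r1=0x58
body[4] mov  r2, r4 -> r2=0x5f
body[5] add  r1, r4, #62 -> r1=0x9d
body[6] xor  r2, r0, r3 -> r2=0x5f
body[7] add  r0, r1, r1 -> r0=0x3a
epilogue: pop r3=0x26, sp=0x89
epilogue: pop r2=0x7d, sp=0x8a
epilogue: pop r1=0x6e, sp=0x8b
r4 is caller-saved -> body value

REG = 0x5f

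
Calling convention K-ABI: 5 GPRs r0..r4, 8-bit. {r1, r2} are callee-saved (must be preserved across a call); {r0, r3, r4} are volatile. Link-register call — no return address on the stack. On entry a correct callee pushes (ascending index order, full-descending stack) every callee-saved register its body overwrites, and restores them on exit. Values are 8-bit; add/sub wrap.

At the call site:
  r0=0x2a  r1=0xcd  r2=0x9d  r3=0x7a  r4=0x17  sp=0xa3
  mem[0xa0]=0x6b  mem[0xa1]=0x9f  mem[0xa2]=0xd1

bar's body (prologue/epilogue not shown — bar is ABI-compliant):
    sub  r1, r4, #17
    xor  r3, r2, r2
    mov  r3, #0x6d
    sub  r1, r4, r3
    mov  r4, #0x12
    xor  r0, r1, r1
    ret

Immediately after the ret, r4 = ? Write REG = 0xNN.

prologue: push r1 -> mem[0xa2]=0xcd, sp=0xa2
body[0] sub  r1, r4, #17 -> r1=0x06
body[1] xor  r3, r2, r2 -> r3=0x00
body[2] mov  r3, #0x6d -> r3=0x6d
body[3] sub  r1, r4, r3 -> r1=0xaa
body[4] mov  r4, #0x12 -> r4=0x12
body[5] xor  r0, r1, r1 -> r0=0x00
epilogue: pop r1=0xcd, sp=0xa3
r4 is caller-saved -> body value

REG = 0x12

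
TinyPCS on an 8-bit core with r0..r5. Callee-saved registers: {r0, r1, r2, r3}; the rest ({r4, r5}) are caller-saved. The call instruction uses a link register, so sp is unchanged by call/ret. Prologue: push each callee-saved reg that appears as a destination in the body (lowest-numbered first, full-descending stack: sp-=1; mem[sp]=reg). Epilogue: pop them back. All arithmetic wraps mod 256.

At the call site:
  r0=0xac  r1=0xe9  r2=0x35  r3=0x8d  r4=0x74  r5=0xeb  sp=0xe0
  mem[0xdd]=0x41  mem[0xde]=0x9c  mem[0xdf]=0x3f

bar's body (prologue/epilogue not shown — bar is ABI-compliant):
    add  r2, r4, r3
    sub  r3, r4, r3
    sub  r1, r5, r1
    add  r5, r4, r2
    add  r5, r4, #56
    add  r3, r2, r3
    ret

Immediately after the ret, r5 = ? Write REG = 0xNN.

REG = 0xac

prologue: push r1 → mem[0xdf]=0xe9, sp=0xdf
prologue: push r2 → mem[0xde]=0x35, sp=0xde
prologue: push r3 → mem[0xdd]=0x8d, sp=0xdd
body[0] add  r2, r4, r3 → r2=0x01
body[1] sub  r3, r4, r3 → r3=0xe7
body[2] sub  r1, r5, r1 → r1=0x02
body[3] add  r5, r4, r2 → r5=0x75
body[4] add  r5, r4, #56 → r5=0xac
body[5] add  r3, r2, r3 → r3=0xe8
epilogue: pop r3=0x8d, sp=0xde
epilogue: pop r2=0x35, sp=0xdf
epilogue: pop r1=0xe9, sp=0xe0
r5 is caller-saved → body value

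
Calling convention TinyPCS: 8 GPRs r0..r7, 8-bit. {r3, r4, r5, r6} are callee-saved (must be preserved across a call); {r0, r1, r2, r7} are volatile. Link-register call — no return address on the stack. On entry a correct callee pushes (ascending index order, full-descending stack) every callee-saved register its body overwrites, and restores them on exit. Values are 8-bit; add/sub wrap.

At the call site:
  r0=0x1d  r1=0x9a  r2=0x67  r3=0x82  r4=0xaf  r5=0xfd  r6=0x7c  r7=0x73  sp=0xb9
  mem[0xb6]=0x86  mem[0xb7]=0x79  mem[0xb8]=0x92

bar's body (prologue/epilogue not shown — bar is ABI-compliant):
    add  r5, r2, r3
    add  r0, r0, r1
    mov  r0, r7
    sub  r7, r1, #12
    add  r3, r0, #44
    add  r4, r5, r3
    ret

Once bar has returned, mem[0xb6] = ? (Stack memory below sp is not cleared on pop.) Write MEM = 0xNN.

prologue: push r3 → mem[0xb8]=0x82, sp=0xb8
prologue: push r4 → mem[0xb7]=0xaf, sp=0xb7
prologue: push r5 → mem[0xb6]=0xfd, sp=0xb6
body[0] add  r5, r2, r3 → r5=0xe9
body[1] add  r0, r0, r1 → r0=0xb7
body[2] mov  r0, r7 → r0=0x73
body[3] sub  r7, r1, #12 → r7=0x8e
body[4] add  r3, r0, #44 → r3=0x9f
body[5] add  r4, r5, r3 → r4=0x88
epilogue: pop r5=0xfd, sp=0xb7
epilogue: pop r4=0xaf, sp=0xb8
epilogue: pop r3=0x82, sp=0xb9
prologue pushed ['r3', 'r4', 'r5'] at ['0xb8', '0xb7', '0xb6']

MEM = 0xfd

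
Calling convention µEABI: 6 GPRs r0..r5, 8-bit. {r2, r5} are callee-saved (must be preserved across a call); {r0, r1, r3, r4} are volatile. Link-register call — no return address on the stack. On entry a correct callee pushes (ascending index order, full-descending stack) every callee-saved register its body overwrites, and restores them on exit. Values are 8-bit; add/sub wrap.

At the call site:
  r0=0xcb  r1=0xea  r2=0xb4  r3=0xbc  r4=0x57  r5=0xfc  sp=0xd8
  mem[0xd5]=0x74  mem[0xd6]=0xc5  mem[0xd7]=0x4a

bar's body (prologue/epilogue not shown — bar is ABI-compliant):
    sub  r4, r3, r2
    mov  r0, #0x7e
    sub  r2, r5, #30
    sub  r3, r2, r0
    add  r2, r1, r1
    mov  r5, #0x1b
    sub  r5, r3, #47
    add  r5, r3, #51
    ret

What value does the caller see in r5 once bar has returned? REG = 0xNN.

REG = 0xfc

prologue: push r2 -> mem[0xd7]=0xb4, sp=0xd7
prologue: push r5 -> mem[0xd6]=0xfc, sp=0xd6
body[0] sub  r4, r3, r2 -> r4=0x08
body[1] mov  r0, #0x7e -> r0=0x7e
body[2] sub  r2, r5, #30 -> r2=0xde
body[3] sub  r3, r2, r0 -> r3=0x60
body[4] add  r2, r1, r1 -> r2=0xd4
body[5] mov  r5, #0x1b -> r5=0x1b
body[6] sub  r5, r3, #47 -> r5=0x31
body[7] add  r5, r3, #51 -> r5=0x93
epilogue: pop r5=0xfc, sp=0xd7
epilogue: pop r2=0xb4, sp=0xd8
r5 is callee-saved -> restored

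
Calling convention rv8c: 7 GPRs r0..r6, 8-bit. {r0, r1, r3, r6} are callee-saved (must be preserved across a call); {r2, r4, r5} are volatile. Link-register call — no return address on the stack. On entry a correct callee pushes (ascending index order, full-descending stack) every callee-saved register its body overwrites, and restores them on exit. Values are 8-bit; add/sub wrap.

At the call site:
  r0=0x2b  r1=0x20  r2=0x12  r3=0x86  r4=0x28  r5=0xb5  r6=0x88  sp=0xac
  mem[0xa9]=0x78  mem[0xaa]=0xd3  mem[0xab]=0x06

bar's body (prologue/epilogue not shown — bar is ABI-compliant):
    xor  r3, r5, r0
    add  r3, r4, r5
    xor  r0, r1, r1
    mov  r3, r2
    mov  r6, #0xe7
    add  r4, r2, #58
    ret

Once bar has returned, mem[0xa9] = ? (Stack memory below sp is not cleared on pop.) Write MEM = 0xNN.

prologue: push r0 -> mem[0xab]=0x2b, sp=0xab
prologue: push r3 -> mem[0xaa]=0x86, sp=0xaa
prologue: push r6 -> mem[0xa9]=0x88, sp=0xa9
body[0] xor  r3, r5, r0 -> r3=0x9e
body[1] add  r3, r4, r5 -> r3=0xdd
body[2] xor  r0, r1, r1 -> r0=0x00
body[3] mov  r3, r2 -> r3=0x12
body[4] mov  r6, #0xe7 -> r6=0xe7
body[5] add  r4, r2, #58 -> r4=0x4c
epilogue: pop r6=0x88, sp=0xaa
epilogue: pop r3=0x86, sp=0xab
epilogue: pop r0=0x2b, sp=0xac
prologue pushed ['r0', 'r3', 'r6'] at ['0xab', '0xaa', '0xa9']

MEM = 0x88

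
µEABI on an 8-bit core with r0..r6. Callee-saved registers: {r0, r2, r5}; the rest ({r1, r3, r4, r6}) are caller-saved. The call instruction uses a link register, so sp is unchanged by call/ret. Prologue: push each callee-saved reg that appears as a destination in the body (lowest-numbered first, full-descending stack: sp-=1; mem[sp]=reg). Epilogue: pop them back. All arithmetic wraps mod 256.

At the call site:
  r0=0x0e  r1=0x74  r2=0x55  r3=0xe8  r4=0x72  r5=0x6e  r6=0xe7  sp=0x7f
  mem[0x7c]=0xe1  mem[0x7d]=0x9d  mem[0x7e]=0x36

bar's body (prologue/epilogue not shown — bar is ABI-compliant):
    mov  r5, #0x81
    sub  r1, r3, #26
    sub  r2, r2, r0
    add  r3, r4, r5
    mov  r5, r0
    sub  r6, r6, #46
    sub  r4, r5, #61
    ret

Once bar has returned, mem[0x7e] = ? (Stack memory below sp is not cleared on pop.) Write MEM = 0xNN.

MEM = 0x55

prologue: push r2 -> mem[0x7e]=0x55, sp=0x7e
prologue: push r5 -> mem[0x7d]=0x6e, sp=0x7d
body[0] mov  r5, #0x81 -> r5=0x81
body[1] sub  r1, r3, #26 -> r1=0xce
body[2] sub  r2, r2, r0 -> r2=0x47
body[3] add  r3, r4, r5 -> r3=0xf3
body[4] mov  r5, r0 -> r5=0x0e
body[5] sub  r6, r6, #46 -> r6=0xb9
body[6] sub  r4, r5, #61 -> r4=0xd1
epilogue: pop r5=0x6e, sp=0x7e
epilogue: pop r2=0x55, sp=0x7f
prologue pushed ['r2', 'r5'] at ['0x7e', '0x7d']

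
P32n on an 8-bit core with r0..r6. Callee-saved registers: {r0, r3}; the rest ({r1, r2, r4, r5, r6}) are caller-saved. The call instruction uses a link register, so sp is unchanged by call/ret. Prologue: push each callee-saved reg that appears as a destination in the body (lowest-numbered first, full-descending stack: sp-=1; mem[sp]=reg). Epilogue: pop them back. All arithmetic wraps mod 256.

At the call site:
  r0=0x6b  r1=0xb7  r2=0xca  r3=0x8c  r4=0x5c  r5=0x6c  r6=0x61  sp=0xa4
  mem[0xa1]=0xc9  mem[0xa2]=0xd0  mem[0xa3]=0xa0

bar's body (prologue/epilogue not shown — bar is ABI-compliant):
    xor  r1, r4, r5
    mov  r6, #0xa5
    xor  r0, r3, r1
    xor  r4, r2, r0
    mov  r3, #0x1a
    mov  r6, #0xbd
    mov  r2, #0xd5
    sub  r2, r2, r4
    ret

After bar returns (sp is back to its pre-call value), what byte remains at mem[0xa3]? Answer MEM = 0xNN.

prologue: push r0 -> mem[0xa3]=0x6b, sp=0xa3
prologue: push r3 -> mem[0xa2]=0x8c, sp=0xa2
body[0] xor  r1, r4, r5 -> r1=0x30
body[1] mov  r6, #0xa5 -> r6=0xa5
body[2] xor  r0, r3, r1 -> r0=0xbc
body[3] xor  r4, r2, r0 -> r4=0x76
body[4] mov  r3, #0x1a -> r3=0x1a
body[5] mov  r6, #0xbd -> r6=0xbd
body[6] mov  r2, #0xd5 -> r2=0xd5
body[7] sub  r2, r2, r4 -> r2=0x5f
epilogue: pop r3=0x8c, sp=0xa3
epilogue: pop r0=0x6b, sp=0xa4
prologue pushed ['r0', 'r3'] at ['0xa3', '0xa2']

MEM = 0x6b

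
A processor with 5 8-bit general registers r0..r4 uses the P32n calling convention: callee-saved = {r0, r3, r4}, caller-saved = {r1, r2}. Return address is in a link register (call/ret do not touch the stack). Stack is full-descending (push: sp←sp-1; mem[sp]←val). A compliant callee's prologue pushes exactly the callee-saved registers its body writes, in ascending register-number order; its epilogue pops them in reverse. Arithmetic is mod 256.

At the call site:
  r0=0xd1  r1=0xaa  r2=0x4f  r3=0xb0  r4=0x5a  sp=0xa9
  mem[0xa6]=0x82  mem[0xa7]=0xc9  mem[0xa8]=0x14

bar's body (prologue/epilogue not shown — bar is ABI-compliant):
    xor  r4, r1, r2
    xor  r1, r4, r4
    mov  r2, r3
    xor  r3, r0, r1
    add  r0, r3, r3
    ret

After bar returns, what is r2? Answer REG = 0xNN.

prologue: push r0 → mem[0xa8]=0xd1, sp=0xa8
prologue: push r3 → mem[0xa7]=0xb0, sp=0xa7
prologue: push r4 → mem[0xa6]=0x5a, sp=0xa6
body[0] xor  r4, r1, r2 → r4=0xe5
body[1] xor  r1, r4, r4 → r1=0x00
body[2] mov  r2, r3 → r2=0xb0
body[3] xor  r3, r0, r1 → r3=0xd1
body[4] add  r0, r3, r3 → r0=0xa2
epilogue: pop r4=0x5a, sp=0xa7
epilogue: pop r3=0xb0, sp=0xa8
epilogue: pop r0=0xd1, sp=0xa9
r2 is caller-saved → body value

REG = 0xb0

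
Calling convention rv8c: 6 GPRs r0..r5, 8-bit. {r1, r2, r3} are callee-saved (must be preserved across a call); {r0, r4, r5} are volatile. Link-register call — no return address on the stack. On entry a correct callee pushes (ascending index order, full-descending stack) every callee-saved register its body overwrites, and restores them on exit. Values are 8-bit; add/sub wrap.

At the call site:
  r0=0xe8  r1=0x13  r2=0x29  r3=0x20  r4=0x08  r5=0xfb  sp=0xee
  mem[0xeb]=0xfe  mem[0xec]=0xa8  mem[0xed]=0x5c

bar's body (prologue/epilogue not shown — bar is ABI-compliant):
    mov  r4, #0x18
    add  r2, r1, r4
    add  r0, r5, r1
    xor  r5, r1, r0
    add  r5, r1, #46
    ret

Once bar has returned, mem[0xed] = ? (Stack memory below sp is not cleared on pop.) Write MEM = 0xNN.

MEM = 0x29

prologue: push r2 → mem[0xed]=0x29, sp=0xed
body[0] mov  r4, #0x18 → r4=0x18
body[1] add  r2, r1, r4 → r2=0x2b
body[2] add  r0, r5, r1 → r0=0x0e
body[3] xor  r5, r1, r0 → r5=0x1d
body[4] add  r5, r1, #46 → r5=0x41
epilogue: pop r2=0x29, sp=0xee
prologue pushed ['r2'] at ['0xed']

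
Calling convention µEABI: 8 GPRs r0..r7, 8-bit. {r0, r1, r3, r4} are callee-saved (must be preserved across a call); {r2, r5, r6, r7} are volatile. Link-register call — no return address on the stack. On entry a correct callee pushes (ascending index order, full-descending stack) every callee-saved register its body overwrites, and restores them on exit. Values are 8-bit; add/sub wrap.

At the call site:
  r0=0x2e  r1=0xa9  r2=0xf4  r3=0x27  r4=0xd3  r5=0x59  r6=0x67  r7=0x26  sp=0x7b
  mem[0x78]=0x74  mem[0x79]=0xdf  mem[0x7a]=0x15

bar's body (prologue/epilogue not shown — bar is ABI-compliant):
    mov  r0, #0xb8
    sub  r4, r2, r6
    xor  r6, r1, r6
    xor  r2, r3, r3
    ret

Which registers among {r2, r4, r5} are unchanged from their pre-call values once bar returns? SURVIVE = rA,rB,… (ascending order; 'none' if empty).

SURVIVE = r4,r5

prologue: push r0 -> mem[0x7a]=0x2e, sp=0x7a
prologue: push r4 -> mem[0x79]=0xd3, sp=0x79
body[0] mov  r0, #0xb8 -> r0=0xb8
body[1] sub  r4, r2, r6 -> r4=0x8d
body[2] xor  r6, r1, r6 -> r6=0xce
body[3] xor  r2, r3, r3 -> r2=0x00
epilogue: pop r4=0xd3, sp=0x7a
epilogue: pop r0=0x2e, sp=0x7b
r2: caller-saved, written=True
r4: callee-saved, written=True
r5: caller-saved, written=False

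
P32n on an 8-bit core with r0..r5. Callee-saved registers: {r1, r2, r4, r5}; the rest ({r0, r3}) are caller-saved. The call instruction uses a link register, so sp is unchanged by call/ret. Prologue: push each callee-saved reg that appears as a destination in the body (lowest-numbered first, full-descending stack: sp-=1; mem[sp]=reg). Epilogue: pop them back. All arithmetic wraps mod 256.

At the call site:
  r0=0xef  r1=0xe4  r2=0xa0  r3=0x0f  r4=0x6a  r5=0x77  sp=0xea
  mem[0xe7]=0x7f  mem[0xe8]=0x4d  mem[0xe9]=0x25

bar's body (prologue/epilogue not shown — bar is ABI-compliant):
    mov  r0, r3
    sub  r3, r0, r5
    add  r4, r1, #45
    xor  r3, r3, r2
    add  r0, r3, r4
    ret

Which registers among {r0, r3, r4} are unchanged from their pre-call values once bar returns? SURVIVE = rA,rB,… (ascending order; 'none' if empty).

prologue: push r4 -> mem[0xe9]=0x6a, sp=0xe9
body[0] mov  r0, r3 -> r0=0x0f
body[1] sub  r3, r0, r5 -> r3=0x98
body[2] add  r4, r1, #45 -> r4=0x11
body[3] xor  r3, r3, r2 -> r3=0x38
body[4] add  r0, r3, r4 -> r0=0x49
epilogue: pop r4=0x6a, sp=0xea
r0: caller-saved, written=True
r3: caller-saved, written=True
r4: callee-saved, written=True

SURVIVE = r4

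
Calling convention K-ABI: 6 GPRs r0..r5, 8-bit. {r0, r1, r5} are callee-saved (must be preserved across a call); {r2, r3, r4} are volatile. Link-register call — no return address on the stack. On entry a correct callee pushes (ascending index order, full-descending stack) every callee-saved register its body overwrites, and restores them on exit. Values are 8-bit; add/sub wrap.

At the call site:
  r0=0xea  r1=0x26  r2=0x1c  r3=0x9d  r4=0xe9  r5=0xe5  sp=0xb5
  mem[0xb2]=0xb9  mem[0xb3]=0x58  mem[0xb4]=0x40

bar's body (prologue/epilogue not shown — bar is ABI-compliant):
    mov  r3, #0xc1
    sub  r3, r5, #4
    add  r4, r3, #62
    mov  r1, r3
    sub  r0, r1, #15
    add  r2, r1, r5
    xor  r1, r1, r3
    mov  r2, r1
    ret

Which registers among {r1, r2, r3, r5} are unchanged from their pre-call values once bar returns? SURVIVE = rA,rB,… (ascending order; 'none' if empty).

prologue: push r0 → mem[0xb4]=0xea, sp=0xb4
prologue: push r1 → mem[0xb3]=0x26, sp=0xb3
body[0] mov  r3, #0xc1 → r3=0xc1
body[1] sub  r3, r5, #4 → r3=0xe1
body[2] add  r4, r3, #62 → r4=0x1f
body[3] mov  r1, r3 → r1=0xe1
body[4] sub  r0, r1, #15 → r0=0xd2
body[5] add  r2, r1, r5 → r2=0xc6
body[6] xor  r1, r1, r3 → r1=0x00
body[7] mov  r2, r1 → r2=0x00
epilogue: pop r1=0x26, sp=0xb4
epilogue: pop r0=0xea, sp=0xb5
r1: callee-saved, written=True
r2: caller-saved, written=True
r3: caller-saved, written=True
r5: callee-saved, written=False

SURVIVE = r1,r5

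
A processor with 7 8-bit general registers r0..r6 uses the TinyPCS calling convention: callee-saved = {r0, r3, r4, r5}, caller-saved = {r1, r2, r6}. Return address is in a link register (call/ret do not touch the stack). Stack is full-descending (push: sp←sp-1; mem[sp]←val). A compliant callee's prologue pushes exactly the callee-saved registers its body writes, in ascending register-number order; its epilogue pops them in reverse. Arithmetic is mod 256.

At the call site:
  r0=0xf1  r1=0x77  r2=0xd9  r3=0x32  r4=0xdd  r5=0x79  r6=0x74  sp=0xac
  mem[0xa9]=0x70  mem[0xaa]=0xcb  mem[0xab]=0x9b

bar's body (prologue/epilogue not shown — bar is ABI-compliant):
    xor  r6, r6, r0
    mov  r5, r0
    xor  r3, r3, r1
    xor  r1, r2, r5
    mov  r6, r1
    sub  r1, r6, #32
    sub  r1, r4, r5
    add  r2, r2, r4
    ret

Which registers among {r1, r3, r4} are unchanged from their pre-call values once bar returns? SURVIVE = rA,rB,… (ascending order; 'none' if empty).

SURVIVE = r3,r4

prologue: push r3 -> mem[0xab]=0x32, sp=0xab
prologue: push r5 -> mem[0xaa]=0x79, sp=0xaa
body[0] xor  r6, r6, r0 -> r6=0x85
body[1] mov  r5, r0 -> r5=0xf1
body[2] xor  r3, r3, r1 -> r3=0x45
body[3] xor  r1, r2, r5 -> r1=0x28
body[4] mov  r6, r1 -> r6=0x28
body[5] sub  r1, r6, #32 -> r1=0x08
body[6] sub  r1, r4, r5 -> r1=0xec
body[7] add  r2, r2, r4 -> r2=0xb6
epilogue: pop r5=0x79, sp=0xab
epilogue: pop r3=0x32, sp=0xac
r1: caller-saved, written=True
r3: callee-saved, written=True
r4: callee-saved, written=False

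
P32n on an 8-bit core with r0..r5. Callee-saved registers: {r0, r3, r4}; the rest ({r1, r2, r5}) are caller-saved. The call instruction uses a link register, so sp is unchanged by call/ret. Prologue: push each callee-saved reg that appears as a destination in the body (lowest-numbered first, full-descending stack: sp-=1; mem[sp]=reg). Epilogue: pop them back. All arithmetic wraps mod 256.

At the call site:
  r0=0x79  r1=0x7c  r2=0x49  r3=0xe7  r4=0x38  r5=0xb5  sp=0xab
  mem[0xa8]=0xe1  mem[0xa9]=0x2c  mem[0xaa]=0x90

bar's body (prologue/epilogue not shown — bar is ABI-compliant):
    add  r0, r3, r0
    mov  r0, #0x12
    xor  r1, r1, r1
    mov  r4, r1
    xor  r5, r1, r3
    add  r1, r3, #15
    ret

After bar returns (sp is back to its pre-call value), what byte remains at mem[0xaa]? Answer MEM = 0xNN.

MEM = 0x79

prologue: push r0 -> mem[0xaa]=0x79, sp=0xaa
prologue: push r4 -> mem[0xa9]=0x38, sp=0xa9
body[0] add  r0, r3, r0 -> r0=0x60
body[1] mov  r0, #0x12 -> r0=0x12
body[2] xor  r1, r1, r1 -> r1=0x00
body[3] mov  r4, r1 -> r4=0x00
body[4] xor  r5, r1, r3 -> r5=0xe7
body[5] add  r1, r3, #15 -> r1=0xf6
epilogue: pop r4=0x38, sp=0xaa
epilogue: pop r0=0x79, sp=0xab
prologue pushed ['r0', 'r4'] at ['0xaa', '0xa9']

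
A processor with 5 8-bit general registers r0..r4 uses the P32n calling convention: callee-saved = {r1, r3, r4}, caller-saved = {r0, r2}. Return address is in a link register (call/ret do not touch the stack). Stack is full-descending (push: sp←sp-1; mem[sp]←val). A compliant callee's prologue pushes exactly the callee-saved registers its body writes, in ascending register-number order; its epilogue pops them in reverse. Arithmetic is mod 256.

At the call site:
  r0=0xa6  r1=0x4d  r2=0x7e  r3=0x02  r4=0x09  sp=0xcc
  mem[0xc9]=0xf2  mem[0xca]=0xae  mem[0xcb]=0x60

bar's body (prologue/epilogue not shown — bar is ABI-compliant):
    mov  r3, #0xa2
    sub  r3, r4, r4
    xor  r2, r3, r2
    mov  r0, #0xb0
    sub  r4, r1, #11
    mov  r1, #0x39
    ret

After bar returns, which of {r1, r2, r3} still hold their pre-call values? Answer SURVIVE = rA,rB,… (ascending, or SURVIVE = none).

SURVIVE = r1,r2,r3

prologue: push r1 → mem[0xcb]=0x4d, sp=0xcb
prologue: push r3 → mem[0xca]=0x02, sp=0xca
prologue: push r4 → mem[0xc9]=0x09, sp=0xc9
body[0] mov  r3, #0xa2 → r3=0xa2
body[1] sub  r3, r4, r4 → r3=0x00
body[2] xor  r2, r3, r2 → r2=0x7e
body[3] mov  r0, #0xb0 → r0=0xb0
body[4] sub  r4, r1, #11 → r4=0x42
body[5] mov  r1, #0x39 → r1=0x39
epilogue: pop r4=0x09, sp=0xca
epilogue: pop r3=0x02, sp=0xcb
epilogue: pop r1=0x4d, sp=0xcc
r1: callee-saved, written=True
r2: caller-saved, written=True
r3: callee-saved, written=True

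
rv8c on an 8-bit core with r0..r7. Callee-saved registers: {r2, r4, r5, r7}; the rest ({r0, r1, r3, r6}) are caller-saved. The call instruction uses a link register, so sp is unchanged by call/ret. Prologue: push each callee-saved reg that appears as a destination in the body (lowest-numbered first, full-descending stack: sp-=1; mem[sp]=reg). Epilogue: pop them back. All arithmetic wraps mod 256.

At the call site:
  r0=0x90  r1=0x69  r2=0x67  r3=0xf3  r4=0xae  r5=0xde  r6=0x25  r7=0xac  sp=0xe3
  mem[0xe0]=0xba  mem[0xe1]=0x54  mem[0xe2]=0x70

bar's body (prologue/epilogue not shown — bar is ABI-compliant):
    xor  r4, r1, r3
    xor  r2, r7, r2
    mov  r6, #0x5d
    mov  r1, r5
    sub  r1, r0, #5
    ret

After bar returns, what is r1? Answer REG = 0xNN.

REG = 0x8b

prologue: push r2 -> mem[0xe2]=0x67, sp=0xe2
prologue: push r4 -> mem[0xe1]=0xae, sp=0xe1
body[0] xor  r4, r1, r3 -> r4=0x9a
body[1] xor  r2, r7, r2 -> r2=0xcb
body[2] mov  r6, #0x5d -> r6=0x5d
body[3] mov  r1, r5 -> r1=0xde
body[4] sub  r1, r0, #5 -> r1=0x8b
epilogue: pop r4=0xae, sp=0xe2
epilogue: pop r2=0x67, sp=0xe3
r1 is caller-saved -> body value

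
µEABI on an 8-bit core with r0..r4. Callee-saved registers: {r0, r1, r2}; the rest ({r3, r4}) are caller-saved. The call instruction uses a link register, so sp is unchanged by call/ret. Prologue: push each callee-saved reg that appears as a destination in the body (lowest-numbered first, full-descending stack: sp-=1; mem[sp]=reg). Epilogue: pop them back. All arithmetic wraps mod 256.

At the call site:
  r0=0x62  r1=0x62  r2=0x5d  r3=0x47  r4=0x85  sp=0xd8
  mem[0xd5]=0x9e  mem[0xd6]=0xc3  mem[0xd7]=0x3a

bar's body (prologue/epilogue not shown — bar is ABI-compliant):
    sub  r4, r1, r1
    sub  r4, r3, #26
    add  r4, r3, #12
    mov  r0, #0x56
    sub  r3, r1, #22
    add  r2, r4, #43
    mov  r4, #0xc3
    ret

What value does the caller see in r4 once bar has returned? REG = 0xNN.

prologue: push r0 → mem[0xd7]=0x62, sp=0xd7
prologue: push r2 → mem[0xd6]=0x5d, sp=0xd6
body[0] sub  r4, r1, r1 → r4=0x00
body[1] sub  r4, r3, #26 → r4=0x2d
body[2] add  r4, r3, #12 → r4=0x53
body[3] mov  r0, #0x56 → r0=0x56
body[4] sub  r3, r1, #22 → r3=0x4c
body[5] add  r2, r4, #43 → r2=0x7e
body[6] mov  r4, #0xc3 → r4=0xc3
epilogue: pop r2=0x5d, sp=0xd7
epilogue: pop r0=0x62, sp=0xd8
r4 is caller-saved → body value

REG = 0xc3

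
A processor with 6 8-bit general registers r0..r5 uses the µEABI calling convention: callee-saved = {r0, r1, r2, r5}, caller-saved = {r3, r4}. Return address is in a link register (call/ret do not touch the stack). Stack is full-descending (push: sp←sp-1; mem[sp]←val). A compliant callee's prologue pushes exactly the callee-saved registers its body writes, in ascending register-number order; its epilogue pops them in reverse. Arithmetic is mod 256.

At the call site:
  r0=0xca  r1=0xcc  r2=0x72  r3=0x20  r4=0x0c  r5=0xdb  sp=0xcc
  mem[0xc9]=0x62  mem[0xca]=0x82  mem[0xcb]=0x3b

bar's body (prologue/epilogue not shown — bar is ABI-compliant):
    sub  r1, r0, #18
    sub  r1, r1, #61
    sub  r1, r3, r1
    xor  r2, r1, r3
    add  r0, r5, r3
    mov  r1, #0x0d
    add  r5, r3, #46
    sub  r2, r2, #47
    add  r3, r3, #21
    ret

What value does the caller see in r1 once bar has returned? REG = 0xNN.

REG = 0xcc

prologue: push r0 -> mem[0xcb]=0xca, sp=0xcb
prologue: push r1 -> mem[0xca]=0xcc, sp=0xca
prologue: push r2 -> mem[0xc9]=0x72, sp=0xc9
prologue: push r5 -> mem[0xc8]=0xdb, sp=0xc8
body[0] sub  r1, r0, #18 -> r1=0xb8
body[1] sub  r1, r1, #61 -> r1=0x7b
body[2] sub  r1, r3, r1 -> r1=0xa5
body[3] xor  r2, r1, r3 -> r2=0x85
body[4] add  r0, r5, r3 -> r0=0xfb
body[5] mov  r1, #0x0d -> r1=0x0d
body[6] add  r5, r3, #46 -> r5=0x4e
body[7] sub  r2, r2, #47 -> r2=0x56
body[8] add  r3, r3, #21 -> r3=0x35
epilogue: pop r5=0xdb, sp=0xc9
epilogue: pop r2=0x72, sp=0xca
epilogue: pop r1=0xcc, sp=0xcb
epilogue: pop r0=0xca, sp=0xcc
r1 is callee-saved -> restored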